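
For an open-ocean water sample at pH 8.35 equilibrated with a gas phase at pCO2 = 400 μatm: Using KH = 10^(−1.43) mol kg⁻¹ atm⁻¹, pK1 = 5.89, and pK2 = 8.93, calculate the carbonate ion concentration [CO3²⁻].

[CO3²⁻] = 1.13 mmol/kg

[CO2*] = KH · pCO2 = 10^(−1.43) × 400×10^-6 = 1.486×10^-5 mol/kg
α₀ = 1/(1 + K1/[H⁺] + K1K2/[H⁺]²) = 1/(1 + 10^+2.46 + 10^+1.88) = 0.002738
DIC = [CO2*]/α₀ = 1.486×10^-5 / 0.002738 = 5.428 mmol/kg
[CO3²⁻] = α₂·DIC; α₂ = 0.2077, so [CO3²⁻] = 0.2077 × 5.428 = 1.13 mmol/kg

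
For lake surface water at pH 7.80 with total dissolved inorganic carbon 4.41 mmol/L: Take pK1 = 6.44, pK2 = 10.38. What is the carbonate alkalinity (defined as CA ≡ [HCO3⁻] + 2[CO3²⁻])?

CA = 4.24 mmol/L

CA = [HCO3⁻] + 2[CO3²⁻] = (α₁ + 2α₂)·DIC
At pH 7.80: [H⁺]/K1 = 10^-1.36 = 0.043652, K2/[H⁺] = 10^-2.58 = 0.0026303
α₁ = 1/(1 + 0.043652 + 0.0026303) = 1/1.0463 = 0.9558; α₂ = α₁·K2/[H⁺] = 0.002514
α₁ + 2α₂ = 0.9608
CA = 0.9608 × 4.41 = 4.24 mmol/L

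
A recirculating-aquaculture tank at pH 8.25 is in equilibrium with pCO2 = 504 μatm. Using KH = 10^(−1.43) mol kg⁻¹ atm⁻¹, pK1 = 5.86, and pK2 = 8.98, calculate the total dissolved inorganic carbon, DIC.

[CO2*] = KH · pCO2 = 10^(−1.43) × 504×10^-6 = 1.873×10^-5 mol/kg
α₀ = 1/(1 + K1/[H⁺] + K1K2/[H⁺]²) = 1/(1 + 10^+2.39 + 10^+1.66) = 0.003423
DIC = [CO2*]/α₀ = 1.873×10^-5 / 0.003423 = 5.47 mmol/kg

DIC = 5.47 mmol/kg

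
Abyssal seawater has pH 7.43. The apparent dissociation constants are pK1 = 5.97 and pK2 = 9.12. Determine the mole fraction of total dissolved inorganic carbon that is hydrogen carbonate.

α₁ = 0.948

α₁ = 1 / (1 + [H⁺]/K1 + K2/[H⁺]) = 1 / (1 + 10^-1.46 + 10^-1.69)
   = 1 / (1 + 0.034674 + 0.020417) = 1/1.0551 = 0.9478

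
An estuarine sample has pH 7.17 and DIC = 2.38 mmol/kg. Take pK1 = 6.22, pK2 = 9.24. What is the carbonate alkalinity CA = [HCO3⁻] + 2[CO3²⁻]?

CA = [HCO3⁻] + 2[CO3²⁻] = (α₁ + 2α₂)·DIC
At pH 7.17: [H⁺]/K1 = 10^-0.95 = 0.11220, K2/[H⁺] = 10^-2.07 = 0.0085114
α₁ = 1/(1 + 0.11220 + 0.0085114) = 1/1.1207 = 0.8923; α₂ = α₁·K2/[H⁺] = 0.007595
α₁ + 2α₂ = 0.9075
CA = 0.9075 × 2.38 = 2.16 mmol/kg

CA = 2.16 mmol/kg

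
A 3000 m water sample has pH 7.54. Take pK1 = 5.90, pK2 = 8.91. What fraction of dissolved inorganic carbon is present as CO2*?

α₀ = 1 / (1 + K1/[H⁺] + K1K2/[H⁺]²) = 1 / (1 + 10^+1.64 + 10^+0.27)
   = 1 / (1 + 43.652 + 1.8621) = 1/46.514 = 0.02150

α₀ = 0.0215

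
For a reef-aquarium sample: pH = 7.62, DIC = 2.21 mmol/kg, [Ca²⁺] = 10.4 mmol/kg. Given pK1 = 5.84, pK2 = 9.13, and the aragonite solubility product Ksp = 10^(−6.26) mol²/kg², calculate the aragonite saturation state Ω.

α₂ = 1 / (1 + [H⁺]/K2 + [H⁺]²/(K1K2)) = 1 / (1 + 10^+1.51 + 10^-0.27)
   = 1 / (1 + 32.359 + 0.53703) = 1/33.896 = 0.02950
[CO3²⁻] = α₂ × DIC = 0.02950 × 2.21 = 0.06520 mmol/kg
Ksp = 10^(−6.26) = 5.495×10^-7
Ω = [Ca²⁺][CO3²⁻]/Ksp = (10.4×10^-3)(6.520×10^-5) / 5.495×10^-7 = 1.23

Ω = 1.23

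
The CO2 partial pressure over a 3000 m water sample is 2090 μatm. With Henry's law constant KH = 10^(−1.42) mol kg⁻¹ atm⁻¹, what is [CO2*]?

KH = 10^(−1.42) = 3.802×10^-2 mol kg⁻¹ atm⁻¹
[CO2*] = KH · pCO2 = 3.802×10^-2 × 2090×10^-6 atm = 7.95×10^-5 mol/kg

[CO2*] = 79.5 μmol/kg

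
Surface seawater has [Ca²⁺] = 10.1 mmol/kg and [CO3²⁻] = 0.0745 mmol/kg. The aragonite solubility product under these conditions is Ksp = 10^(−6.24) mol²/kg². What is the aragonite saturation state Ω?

Ω = 1.31

Ksp = 10^(−6.24) = 5.754×10^-7
Ω = [Ca²⁺][CO3²⁻]/Ksp = (10.1×10^-3)(0.0745×10^-3) / 5.754×10^-7 = 1.31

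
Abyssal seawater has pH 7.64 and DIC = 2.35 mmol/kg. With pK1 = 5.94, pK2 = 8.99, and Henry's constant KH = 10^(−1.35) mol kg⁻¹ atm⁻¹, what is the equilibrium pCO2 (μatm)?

pCO2 = 986 μatm

α₀ = 1 / (1 + K1/[H⁺] + K1K2/[H⁺]²) = 1 / (1 + 10^+1.70 + 10^+0.35)
   = 1 / (1 + 50.119 + 2.2387) = 1/53.357 = 0.01874
[CO2*] = α₀ × DIC = 0.01874 × 2.35 = 0.04404 mmol/kg
pCO2 = [CO2*]/KH = 4.404×10^-5 / 4.467×10^-2 = 986 μatm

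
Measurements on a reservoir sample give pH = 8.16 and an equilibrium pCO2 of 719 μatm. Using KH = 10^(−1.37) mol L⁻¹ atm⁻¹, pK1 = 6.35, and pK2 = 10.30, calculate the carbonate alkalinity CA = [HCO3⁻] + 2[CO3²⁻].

[CO2*] = KH · pCO2 = 10^(−1.37) × 719×10^-6 = 3.067×10^-5 mol/L
α₀ = 1/(1 + K1/[H⁺] + K1K2/[H⁺]²) = 1/(1 + 10^+1.81 + 10^-0.33) = 0.01514
DIC = [CO2*]/α₀ = 3.067×10^-5 / 0.01514 = 2.025 mmol/L
CA = (α₁ + 2α₂)·DIC = (0.9778 + 2×0.007083) × 2.025 = 2.01 mmol/L

CA = 2.01 mmol/L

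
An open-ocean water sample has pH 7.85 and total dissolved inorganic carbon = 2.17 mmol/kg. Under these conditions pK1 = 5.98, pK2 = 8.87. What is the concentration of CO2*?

α₀ = 1 / (1 + K1/[H⁺] + K1K2/[H⁺]²) = 1 / (1 + 10^+1.87 + 10^+0.85)
   = 1 / (1 + 74.131 + 7.0795) = 1/82.210 = 0.01216
[CO2*] = α₀ × DIC = 0.01216 × 2.17 = 0.0264 mmol/kg

[CO2*] = 0.0264 mmol/kg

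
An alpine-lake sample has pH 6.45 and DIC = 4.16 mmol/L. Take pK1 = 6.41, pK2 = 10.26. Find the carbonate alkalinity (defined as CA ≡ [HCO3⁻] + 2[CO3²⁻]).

CA = [HCO3⁻] + 2[CO3²⁻] = (α₁ + 2α₂)·DIC
At pH 6.45: [H⁺]/K1 = 10^-0.04 = 0.91201, K2/[H⁺] = 10^-3.81 = 0.00015488
α₁ = 1/(1 + 0.91201 + 0.00015488) = 1/1.9122 = 0.5230; α₂ = α₁·K2/[H⁺] = 8.100×10^-5
α₁ + 2α₂ = 0.5231
CA = 0.5231 × 4.16 = 2.18 mmol/L

CA = 2.18 mmol/L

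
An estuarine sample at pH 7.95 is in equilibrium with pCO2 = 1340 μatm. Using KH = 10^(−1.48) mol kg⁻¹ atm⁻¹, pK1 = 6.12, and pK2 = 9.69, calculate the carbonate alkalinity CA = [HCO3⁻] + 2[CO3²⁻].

[CO2*] = KH · pCO2 = 10^(−1.48) × 1340×10^-6 = 4.437×10^-5 mol/kg
α₀ = 1/(1 + K1/[H⁺] + K1K2/[H⁺]²) = 1/(1 + 10^+1.83 + 10^+0.09) = 0.01432
DIC = [CO2*]/α₀ = 4.437×10^-5 / 0.01432 = 3.099 mmol/kg
CA = (α₁ + 2α₂)·DIC = (0.9681 + 2×0.01762) × 3.099 = 3.11 mmol/kg

CA = 3.11 mmol/kg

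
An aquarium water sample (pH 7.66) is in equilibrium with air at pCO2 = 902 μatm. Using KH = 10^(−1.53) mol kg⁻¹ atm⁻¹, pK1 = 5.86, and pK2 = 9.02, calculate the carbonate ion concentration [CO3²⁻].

[CO2*] = KH · pCO2 = 10^(−1.53) × 902×10^-6 = 2.662×10^-5 mol/kg
α₀ = 1/(1 + K1/[H⁺] + K1K2/[H⁺]²) = 1/(1 + 10^+1.80 + 10^+0.44) = 0.01496
DIC = [CO2*]/α₀ = 2.662×10^-5 / 0.01496 = 1.780 mmol/kg
[CO3²⁻] = α₂·DIC; α₂ = 0.04120, so [CO3²⁻] = 0.04120 × 1.780 = 0.0733 mmol/kg

[CO3²⁻] = 0.0733 mmol/kg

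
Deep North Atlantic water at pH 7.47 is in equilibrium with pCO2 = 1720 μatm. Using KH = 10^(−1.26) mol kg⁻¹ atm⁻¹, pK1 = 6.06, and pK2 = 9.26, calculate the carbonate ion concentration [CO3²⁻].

[CO2*] = KH · pCO2 = 10^(−1.26) × 1720×10^-6 = 9.452×10^-5 mol/kg
α₀ = 1/(1 + K1/[H⁺] + K1K2/[H⁺]²) = 1/(1 + 10^+1.41 + 10^-0.38) = 0.03687
DIC = [CO2*]/α₀ = 9.452×10^-5 / 0.03687 = 2.563 mmol/kg
[CO3²⁻] = α₂·DIC; α₂ = 0.01537, so [CO3²⁻] = 0.01537 × 2.563 = 0.0394 mmol/kg

[CO3²⁻] = 0.0394 mmol/kg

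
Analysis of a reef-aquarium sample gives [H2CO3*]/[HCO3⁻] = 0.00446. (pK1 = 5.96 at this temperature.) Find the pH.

pH = 8.31

From K1 = [H⁺][HCO3⁻]/[H2CO3*]:  pH = pK1 − log₁₀([H2CO3*]/[HCO3⁻])
log₁₀(0.00446) = -2.351
pH = 5.96 − (-2.351) = 8.31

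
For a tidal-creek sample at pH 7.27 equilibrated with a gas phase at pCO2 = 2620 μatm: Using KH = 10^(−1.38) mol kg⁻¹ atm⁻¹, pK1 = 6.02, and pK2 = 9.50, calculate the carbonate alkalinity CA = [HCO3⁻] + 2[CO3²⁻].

CA = 1.97 mmol/kg

[CO2*] = KH · pCO2 = 10^(−1.38) × 2620×10^-6 = 1.092×10^-4 mol/kg
α₀ = 1/(1 + K1/[H⁺] + K1K2/[H⁺]²) = 1/(1 + 10^+1.25 + 10^-0.98) = 0.05295
DIC = [CO2*]/α₀ = 1.092×10^-4 / 0.05295 = 2.063 mmol/kg
CA = (α₁ + 2α₂)·DIC = (0.9415 + 2×0.005544) × 2.063 = 1.97 mmol/kg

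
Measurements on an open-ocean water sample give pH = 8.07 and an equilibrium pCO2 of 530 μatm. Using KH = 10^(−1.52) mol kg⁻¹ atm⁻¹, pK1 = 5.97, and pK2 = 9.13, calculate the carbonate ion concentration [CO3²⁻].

[CO3²⁻] = 0.175 mmol/kg

[CO2*] = KH · pCO2 = 10^(−1.52) × 530×10^-6 = 1.601×10^-5 mol/kg
α₀ = 1/(1 + K1/[H⁺] + K1K2/[H⁺]²) = 1/(1 + 10^+2.10 + 10^+1.04) = 0.007254
DIC = [CO2*]/α₀ = 1.601×10^-5 / 0.007254 = 2.207 mmol/kg
[CO3²⁻] = α₂·DIC; α₂ = 0.07954, so [CO3²⁻] = 0.07954 × 2.207 = 0.175 mmol/kg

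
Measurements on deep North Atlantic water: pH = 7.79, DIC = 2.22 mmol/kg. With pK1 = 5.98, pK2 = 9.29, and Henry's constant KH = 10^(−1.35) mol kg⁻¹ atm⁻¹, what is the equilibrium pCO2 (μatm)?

pCO2 = 735 μatm

α₀ = 1 / (1 + K1/[H⁺] + K1K2/[H⁺]²) = 1 / (1 + 10^+1.81 + 10^+0.31)
   = 1 / (1 + 64.565 + 2.0417) = 1/67.607 = 0.01479
[CO2*] = α₀ × DIC = 0.01479 × 2.22 = 0.03284 mmol/kg
pCO2 = [CO2*]/KH = 3.284×10^-5 / 4.467×10^-2 = 735 μatm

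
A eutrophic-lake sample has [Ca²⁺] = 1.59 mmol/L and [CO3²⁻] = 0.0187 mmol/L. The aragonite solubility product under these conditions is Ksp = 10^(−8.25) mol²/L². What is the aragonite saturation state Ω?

Ksp = 10^(−8.25) = 5.623×10^-9
Ω = [Ca²⁺][CO3²⁻]/Ksp = (1.59×10^-3)(0.0187×10^-3) / 5.623×10^-9 = 5.29

Ω = 5.29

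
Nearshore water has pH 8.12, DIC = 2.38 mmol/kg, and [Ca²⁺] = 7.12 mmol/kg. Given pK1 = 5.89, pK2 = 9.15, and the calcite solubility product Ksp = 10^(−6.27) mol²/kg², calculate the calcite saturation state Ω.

α₂ = 1 / (1 + [H⁺]/K2 + [H⁺]²/(K1K2)) = 1 / (1 + 10^+1.03 + 10^-1.20)
   = 1 / (1 + 10.715 + 0.063096) = 1/11.778 = 0.08490
[CO3²⁻] = α₂ × DIC = 0.08490 × 2.38 = 0.2021 mmol/kg
Ksp = 10^(−6.27) = 5.370×10^-7
Ω = [Ca²⁺][CO3²⁻]/Ksp = (7.12×10^-3)(2.021×10^-4) / 5.370×10^-7 = 2.68

Ω = 2.68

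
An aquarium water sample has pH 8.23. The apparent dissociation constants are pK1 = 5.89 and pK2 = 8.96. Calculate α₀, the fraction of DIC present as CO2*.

α₀ = 1 / (1 + K1/[H⁺] + K1K2/[H⁺]²) = 1 / (1 + 10^+2.34 + 10^+1.61)
   = 1 / (1 + 218.78 + 40.738) = 1/260.51 = 0.003839

α₀ = 0.00384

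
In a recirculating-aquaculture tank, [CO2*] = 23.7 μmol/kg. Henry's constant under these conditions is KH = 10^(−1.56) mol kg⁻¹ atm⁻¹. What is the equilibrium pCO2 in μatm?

KH = 10^(−1.56) = 2.754×10^-2 mol kg⁻¹ atm⁻¹
pCO2 = [CO2*]/KH = 23.7×10^-6 / 2.754×10^-2 = 8.60×10^-4 atm = 860 μatm

pCO2 = 860 μatm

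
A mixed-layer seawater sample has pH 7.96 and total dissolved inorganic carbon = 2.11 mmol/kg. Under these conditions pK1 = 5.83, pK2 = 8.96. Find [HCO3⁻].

α₁ = 1 / (1 + [H⁺]/K1 + K2/[H⁺]) = 1 / (1 + 10^-2.13 + 10^-1.00)
   = 1 / (1 + 0.0074131 + 0.10000) = 1/1.1074 = 0.9030
[HCO3⁻] = α₁ × DIC = 0.9030 × 2.11 = 1.91 mmol/kg

[HCO3⁻] = 1.91 mmol/kg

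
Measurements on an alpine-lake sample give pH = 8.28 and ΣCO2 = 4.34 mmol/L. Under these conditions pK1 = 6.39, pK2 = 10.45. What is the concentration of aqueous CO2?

α₀ = 1 / (1 + K1/[H⁺] + K1K2/[H⁺]²) = 1 / (1 + 10^+1.89 + 10^-0.28)
   = 1 / (1 + 77.625 + 0.52481) = 1/79.150 = 0.01263
[CO2*] = α₀ × DIC = 0.01263 × 4.34 = 0.0548 mmol/L

[CO2*] = 0.0548 mmol/L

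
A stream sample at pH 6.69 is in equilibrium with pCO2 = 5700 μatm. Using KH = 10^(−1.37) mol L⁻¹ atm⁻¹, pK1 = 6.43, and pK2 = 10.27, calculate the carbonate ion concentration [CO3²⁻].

[CO2*] = KH · pCO2 = 10^(−1.37) × 5700×10^-6 = 2.432×10^-4 mol/L
α₀ = 1/(1 + K1/[H⁺] + K1K2/[H⁺]²) = 1/(1 + 10^+0.26 + 10^-3.32) = 0.3546
DIC = [CO2*]/α₀ = 2.432×10^-4 / 0.3546 = 0.6857 mmol/L
[CO3²⁻] = α₂·DIC; α₂ = 0.0001697, so [CO3²⁻] = 0.0001697 × 0.6857 = 0.000116 mmol/L = 0.116 μmol/L

[CO3²⁻] = 0.116 μmol/L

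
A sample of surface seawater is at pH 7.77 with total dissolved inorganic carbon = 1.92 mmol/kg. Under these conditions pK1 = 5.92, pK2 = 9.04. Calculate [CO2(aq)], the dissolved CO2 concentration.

[CO2*] = 0.0254 mmol/kg

α₀ = 1 / (1 + K1/[H⁺] + K1K2/[H⁺]²) = 1 / (1 + 10^+1.85 + 10^+0.58)
   = 1 / (1 + 70.795 + 3.8019) = 1/75.596 = 0.01323
[CO2*] = α₀ × DIC = 0.01323 × 1.92 = 0.0254 mmol/kg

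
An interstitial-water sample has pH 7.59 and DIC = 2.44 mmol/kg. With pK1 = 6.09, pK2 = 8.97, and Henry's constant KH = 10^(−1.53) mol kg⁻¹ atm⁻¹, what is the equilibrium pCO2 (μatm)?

pCO2 = 2440 μatm

α₀ = 1 / (1 + K1/[H⁺] + K1K2/[H⁺]²) = 1 / (1 + 10^+1.50 + 10^+0.12)
   = 1 / (1 + 31.623 + 1.3183) = 1/33.941 = 0.02946
[CO2*] = α₀ × DIC = 0.02946 × 2.44 = 0.07189 mmol/kg
pCO2 = [CO2*]/KH = 7.189×10^-5 / 2.951×10^-2 = 2440 μatm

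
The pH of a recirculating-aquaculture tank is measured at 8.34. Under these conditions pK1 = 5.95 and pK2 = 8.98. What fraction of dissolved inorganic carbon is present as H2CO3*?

α₀ = 1 / (1 + K1/[H⁺] + K1K2/[H⁺]²) = 1 / (1 + 10^+2.39 + 10^+1.75)
   = 1 / (1 + 245.47 + 56.234) = 1/302.71 = 0.003304

α₀ = 0.00330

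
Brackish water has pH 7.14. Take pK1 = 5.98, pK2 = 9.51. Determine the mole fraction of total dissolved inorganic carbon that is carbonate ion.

α₂ = 0.00397

α₂ = 1 / (1 + [H⁺]/K2 + [H⁺]²/(K1K2)) = 1 / (1 + 10^+2.37 + 10^+1.21)
   = 1 / (1 + 234.42 + 16.218) = 1/251.64 = 0.003974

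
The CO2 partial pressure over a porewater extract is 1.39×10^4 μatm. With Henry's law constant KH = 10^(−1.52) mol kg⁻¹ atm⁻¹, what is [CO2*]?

[CO2*] = 420 μmol/kg

KH = 10^(−1.52) = 3.020×10^-2 mol kg⁻¹ atm⁻¹
[CO2*] = KH · pCO2 = 3.020×10^-2 × 1.39×10^4×10^-6 atm = 4.20×10^-4 mol/kg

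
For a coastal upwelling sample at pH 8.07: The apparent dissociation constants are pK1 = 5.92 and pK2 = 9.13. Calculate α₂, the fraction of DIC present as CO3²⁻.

α₂ = 0.0796

α₂ = 1 / (1 + [H⁺]/K2 + [H⁺]²/(K1K2)) = 1 / (1 + 10^+1.06 + 10^-1.09)
   = 1 / (1 + 11.482 + 0.081283) = 1/12.563 = 0.07960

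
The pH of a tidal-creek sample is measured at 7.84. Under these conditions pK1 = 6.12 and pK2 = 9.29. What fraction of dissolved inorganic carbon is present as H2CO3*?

α₀ = 1 / (1 + K1/[H⁺] + K1K2/[H⁺]²) = 1 / (1 + 10^+1.72 + 10^+0.27)
   = 1 / (1 + 52.481 + 1.8621) = 1/55.343 = 0.01807

α₀ = 0.0181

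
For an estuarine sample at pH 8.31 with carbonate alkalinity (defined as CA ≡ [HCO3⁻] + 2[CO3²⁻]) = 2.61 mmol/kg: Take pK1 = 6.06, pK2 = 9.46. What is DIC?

CA = [HCO3⁻] + 2[CO3²⁻] = (α₁ + 2α₂)·DIC
At pH 8.31: [H⁺]/K1 = 10^-2.25 = 0.0056234, K2/[H⁺] = 10^-1.15 = 0.070795
α₁ = 1/(1 + 0.0056234 + 0.070795) = 1/1.0764 = 0.9290; α₂ = α₁·K2/[H⁺] = 0.06577
α₁ + 2α₂ = 1.0605
DIC = CA / (α₁ + 2α₂) = 2.61 / 1.0605 = 2.46 mmol/kg

DIC = 2.46 mmol/kg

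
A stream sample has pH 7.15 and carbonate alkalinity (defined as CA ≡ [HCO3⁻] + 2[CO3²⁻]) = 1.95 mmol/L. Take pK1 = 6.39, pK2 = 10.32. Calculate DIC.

DIC = 2.29 mmol/L

CA = [HCO3⁻] + 2[CO3²⁻] = (α₁ + 2α₂)·DIC
At pH 7.15: [H⁺]/K1 = 10^-0.76 = 0.17378, K2/[H⁺] = 10^-3.17 = 0.00067608
α₁ = 1/(1 + 0.17378 + 0.00067608) = 1/1.1745 = 0.8515; α₂ = α₁·K2/[H⁺] = 0.0005757
α₁ + 2α₂ = 0.8526
DIC = CA / (α₁ + 2α₂) = 1.95 / 0.8526 = 2.29 mmol/L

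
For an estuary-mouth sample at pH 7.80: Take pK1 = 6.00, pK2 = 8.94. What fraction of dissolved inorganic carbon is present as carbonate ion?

α₂ = 1 / (1 + [H⁺]/K2 + [H⁺]²/(K1K2)) = 1 / (1 + 10^+1.14 + 10^-0.66)
   = 1 / (1 + 13.804 + 0.21878) = 1/15.023 = 0.06657

α₂ = 0.0666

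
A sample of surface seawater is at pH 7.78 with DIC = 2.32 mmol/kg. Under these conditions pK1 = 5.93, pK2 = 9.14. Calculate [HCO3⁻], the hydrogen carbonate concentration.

[HCO3⁻] = 2.19 mmol/kg

α₁ = 1 / (1 + [H⁺]/K1 + K2/[H⁺]) = 1 / (1 + 10^-1.85 + 10^-1.36)
   = 1 / (1 + 0.014125 + 0.043652) = 1/1.0578 = 0.9454
[HCO3⁻] = α₁ × DIC = 0.9454 × 2.32 = 2.19 mmol/kg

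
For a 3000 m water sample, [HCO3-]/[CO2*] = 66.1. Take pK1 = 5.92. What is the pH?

From K1 = [H⁺][HCO3-]/[CO2*]:  pH = pK1 + log₁₀([HCO3-]/[CO2*])
log₁₀(66.1) = +1.820
pH = 5.92 + (+1.820) = 7.74

pH = 7.74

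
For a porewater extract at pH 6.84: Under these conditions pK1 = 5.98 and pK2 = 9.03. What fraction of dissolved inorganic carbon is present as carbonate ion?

α₂ = 1 / (1 + [H⁺]/K2 + [H⁺]²/(K1K2)) = 1 / (1 + 10^+2.19 + 10^+1.33)
   = 1 / (1 + 154.88 + 21.380) = 1/177.26 = 0.005641

α₂ = 0.00564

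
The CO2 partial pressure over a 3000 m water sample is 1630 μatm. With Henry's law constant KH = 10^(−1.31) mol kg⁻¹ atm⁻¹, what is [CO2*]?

[CO2*] = 79.8 μmol/kg

KH = 10^(−1.31) = 4.898×10^-2 mol kg⁻¹ atm⁻¹
[CO2*] = KH · pCO2 = 4.898×10^-2 × 1630×10^-6 atm = 7.98×10^-5 mol/kg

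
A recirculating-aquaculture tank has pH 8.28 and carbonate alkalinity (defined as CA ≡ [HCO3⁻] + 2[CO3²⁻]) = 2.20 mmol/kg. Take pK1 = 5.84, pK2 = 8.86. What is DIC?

CA = [HCO3⁻] + 2[CO3²⁻] = (α₁ + 2α₂)·DIC
At pH 8.28: [H⁺]/K1 = 10^-2.44 = 0.0036308, K2/[H⁺] = 10^-0.58 = 0.26303
α₁ = 1/(1 + 0.0036308 + 0.26303) = 1/1.2667 = 0.7895; α₂ = α₁·K2/[H⁺] = 0.2077
α₁ + 2α₂ = 1.2048
DIC = CA / (α₁ + 2α₂) = 2.20 / 1.2048 = 1.83 mmol/kg

DIC = 1.83 mmol/kg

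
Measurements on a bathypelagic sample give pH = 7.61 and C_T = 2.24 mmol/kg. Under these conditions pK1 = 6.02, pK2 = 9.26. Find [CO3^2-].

[CO3²⁻] = 0.0478 mmol/kg

α₂ = 1 / (1 + [H⁺]/K2 + [H⁺]²/(K1K2)) = 1 / (1 + 10^+1.65 + 10^+0.06)
   = 1 / (1 + 44.668 + 1.1482) = 1/46.817 = 0.02136
[CO3²⁻] = α₂ × DIC = 0.02136 × 2.24 = 0.0478 mmol/kg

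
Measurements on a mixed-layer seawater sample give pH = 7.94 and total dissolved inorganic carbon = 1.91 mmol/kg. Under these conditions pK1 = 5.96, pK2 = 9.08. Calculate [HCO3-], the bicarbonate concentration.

α₁ = 1 / (1 + [H⁺]/K1 + K2/[H⁺]) = 1 / (1 + 10^-1.98 + 10^-1.14)
   = 1 / (1 + 0.010471 + 0.072444) = 1/1.0829 = 0.9234
[HCO3⁻] = α₁ × DIC = 0.9234 × 1.91 = 1.76 mmol/kg

[HCO3⁻] = 1.76 mmol/kg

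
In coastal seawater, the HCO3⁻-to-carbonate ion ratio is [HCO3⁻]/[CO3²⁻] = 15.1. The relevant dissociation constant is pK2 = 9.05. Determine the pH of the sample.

pH = 7.87

From K2 = [H⁺][CO3²⁻]/[HCO3⁻]:  pH = pK2 − log₁₀([HCO3⁻]/[CO3²⁻])
log₁₀(15.1) = +1.179
pH = 9.05 − (+1.179) = 7.87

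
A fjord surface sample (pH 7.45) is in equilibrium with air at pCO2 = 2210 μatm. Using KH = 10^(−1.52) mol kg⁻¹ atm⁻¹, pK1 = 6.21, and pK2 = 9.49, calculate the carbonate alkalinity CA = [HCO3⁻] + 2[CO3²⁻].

[CO2*] = KH · pCO2 = 10^(−1.52) × 2210×10^-6 = 6.674×10^-5 mol/kg
α₀ = 1/(1 + K1/[H⁺] + K1K2/[H⁺]²) = 1/(1 + 10^+1.24 + 10^-0.80) = 0.05395
DIC = [CO2*]/α₀ = 6.674×10^-5 / 0.05395 = 1.237 mmol/kg
CA = (α₁ + 2α₂)·DIC = (0.9375 + 2×0.008550) × 1.237 = 1.18 mmol/kg

CA = 1.18 mmol/kg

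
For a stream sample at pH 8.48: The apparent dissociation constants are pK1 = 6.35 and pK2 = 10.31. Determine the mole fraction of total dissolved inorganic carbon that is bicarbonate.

α₁ = 1 / (1 + [H⁺]/K1 + K2/[H⁺]) = 1 / (1 + 10^-2.13 + 10^-1.83)
   = 1 / (1 + 0.0074131 + 0.014791) = 1/1.0222 = 0.9783

α₁ = 0.978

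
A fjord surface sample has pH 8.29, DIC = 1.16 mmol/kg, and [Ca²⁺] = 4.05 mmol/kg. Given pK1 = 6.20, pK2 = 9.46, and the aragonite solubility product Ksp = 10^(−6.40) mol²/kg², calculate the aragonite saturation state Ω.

Ω = 0.742

α₂ = 1 / (1 + [H⁺]/K2 + [H⁺]²/(K1K2)) = 1 / (1 + 10^+1.17 + 10^-0.92)
   = 1 / (1 + 14.791 + 0.12023) = 1/15.911 = 0.06285
[CO3²⁻] = α₂ × DIC = 0.06285 × 1.16 = 0.07290 mmol/kg
Ksp = 10^(−6.40) = 3.981×10^-7
Ω = [Ca²⁺][CO3²⁻]/Ksp = (4.05×10^-3)(7.290×10^-5) / 3.981×10^-7 = 0.742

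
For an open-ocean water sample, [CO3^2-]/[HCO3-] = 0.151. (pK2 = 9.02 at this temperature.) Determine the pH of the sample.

From K2 = [H⁺][CO3^2-]/[HCO3-]:  pH = pK2 + log₁₀([CO3^2-]/[HCO3-])
log₁₀(0.151) = -0.821
pH = 9.02 + (-0.821) = 8.20

pH = 8.20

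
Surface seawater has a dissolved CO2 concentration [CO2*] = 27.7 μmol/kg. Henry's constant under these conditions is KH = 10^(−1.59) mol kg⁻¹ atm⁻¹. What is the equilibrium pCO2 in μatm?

KH = 10^(−1.59) = 2.570×10^-2 mol kg⁻¹ atm⁻¹
pCO2 = [CO2*]/KH = 27.7×10^-6 / 2.570×10^-2 = 1.08×10^-3 atm = 1080 μatm

pCO2 = 1080 μatm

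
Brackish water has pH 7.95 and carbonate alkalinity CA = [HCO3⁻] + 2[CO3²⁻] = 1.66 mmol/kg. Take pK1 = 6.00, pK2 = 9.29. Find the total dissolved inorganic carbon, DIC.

DIC = 1.61 mmol/kg

CA = [HCO3⁻] + 2[CO3²⁻] = (α₁ + 2α₂)·DIC
At pH 7.95: [H⁺]/K1 = 10^-1.95 = 0.011220, K2/[H⁺] = 10^-1.34 = 0.045709
α₁ = 1/(1 + 0.011220 + 0.045709) = 1/1.0569 = 0.9461; α₂ = α₁·K2/[H⁺] = 0.04325
α₁ + 2α₂ = 1.0326
DIC = CA / (α₁ + 2α₂) = 1.66 / 1.0326 = 1.61 mmol/kg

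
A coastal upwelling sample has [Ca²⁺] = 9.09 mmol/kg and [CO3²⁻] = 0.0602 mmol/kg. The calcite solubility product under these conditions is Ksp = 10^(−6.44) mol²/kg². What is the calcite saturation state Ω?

Ksp = 10^(−6.44) = 3.631×10^-7
Ω = [Ca²⁺][CO3²⁻]/Ksp = (9.09×10^-3)(0.0602×10^-3) / 3.631×10^-7 = 1.51

Ω = 1.51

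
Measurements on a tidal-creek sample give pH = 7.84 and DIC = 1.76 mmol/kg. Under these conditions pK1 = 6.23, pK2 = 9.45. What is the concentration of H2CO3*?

[CO2*] = 0.0412 mmol/kg

α₀ = 1 / (1 + K1/[H⁺] + K1K2/[H⁺]²) = 1 / (1 + 10^+1.61 + 10^+0.00)
   = 1 / (1 + 40.738 + 1.0000) = 1/42.738 = 0.02340
[CO2*] = α₀ × DIC = 0.02340 × 1.76 = 0.0412 mmol/kg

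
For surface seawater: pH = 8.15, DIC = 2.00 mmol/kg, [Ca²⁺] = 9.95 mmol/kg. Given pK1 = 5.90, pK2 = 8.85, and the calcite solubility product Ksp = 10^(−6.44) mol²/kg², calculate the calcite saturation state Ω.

Ω = 9.07

α₂ = 1 / (1 + [H⁺]/K2 + [H⁺]²/(K1K2)) = 1 / (1 + 10^+0.70 + 10^-1.55)
   = 1 / (1 + 5.0119 + 0.028184) = 1/6.0401 = 0.1656
[CO3²⁻] = α₂ × DIC = 0.1656 × 2.00 = 0.3311 mmol/kg
Ksp = 10^(−6.44) = 3.631×10^-7
Ω = [Ca²⁺][CO3²⁻]/Ksp = (9.95×10^-3)(3.311×10^-4) / 3.631×10^-7 = 9.07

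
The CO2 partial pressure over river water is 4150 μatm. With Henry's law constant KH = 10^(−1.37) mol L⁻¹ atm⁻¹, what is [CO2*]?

[CO2*] = 177 μmol/L

KH = 10^(−1.37) = 4.266×10^-2 mol L⁻¹ atm⁻¹
[CO2*] = KH · pCO2 = 4.266×10^-2 × 4150×10^-6 atm = 1.77×10^-4 mol/L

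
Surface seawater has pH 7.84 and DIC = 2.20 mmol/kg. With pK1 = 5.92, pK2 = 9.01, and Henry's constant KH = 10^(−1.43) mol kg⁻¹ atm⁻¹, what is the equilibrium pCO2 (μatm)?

α₀ = 1 / (1 + K1/[H⁺] + K1K2/[H⁺]²) = 1 / (1 + 10^+1.92 + 10^+0.75)
   = 1 / (1 + 83.176 + 5.6234) = 1/89.800 = 0.01114
[CO2*] = α₀ × DIC = 0.01114 × 2.20 = 0.02450 mmol/kg
pCO2 = [CO2*]/KH = 2.450×10^-5 / 3.715×10^-2 = 659 μatm

pCO2 = 659 μatm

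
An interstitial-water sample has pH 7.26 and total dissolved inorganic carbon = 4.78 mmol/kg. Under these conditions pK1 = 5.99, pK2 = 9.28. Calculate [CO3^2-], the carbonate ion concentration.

[CO3²⁻] = 0.0429 mmol/kg

α₂ = 1 / (1 + [H⁺]/K2 + [H⁺]²/(K1K2)) = 1 / (1 + 10^+2.02 + 10^+0.75)
   = 1 / (1 + 104.71 + 5.6234) = 1/111.34 = 0.008982
[CO3²⁻] = α₂ × DIC = 0.008982 × 4.78 = 0.0429 mmol/kg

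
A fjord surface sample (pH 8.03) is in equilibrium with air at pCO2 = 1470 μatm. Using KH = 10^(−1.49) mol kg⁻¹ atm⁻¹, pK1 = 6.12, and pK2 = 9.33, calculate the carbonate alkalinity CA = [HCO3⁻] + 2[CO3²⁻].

CA = 4.25 mmol/kg

[CO2*] = KH · pCO2 = 10^(−1.49) × 1470×10^-6 = 4.757×10^-5 mol/kg
α₀ = 1/(1 + K1/[H⁺] + K1K2/[H⁺]²) = 1/(1 + 10^+1.91 + 10^+0.61) = 0.01158
DIC = [CO2*]/α₀ = 4.757×10^-5 / 0.01158 = 4.108 mmol/kg
CA = (α₁ + 2α₂)·DIC = (0.9412 + 2×0.04717) × 4.108 = 4.25 mmol/kg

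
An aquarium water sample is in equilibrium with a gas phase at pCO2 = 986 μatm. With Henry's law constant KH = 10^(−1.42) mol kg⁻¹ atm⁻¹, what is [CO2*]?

KH = 10^(−1.42) = 3.802×10^-2 mol kg⁻¹ atm⁻¹
[CO2*] = KH · pCO2 = 3.802×10^-2 × 986×10^-6 atm = 3.75×10^-5 mol/kg

[CO2*] = 37.5 μmol/kg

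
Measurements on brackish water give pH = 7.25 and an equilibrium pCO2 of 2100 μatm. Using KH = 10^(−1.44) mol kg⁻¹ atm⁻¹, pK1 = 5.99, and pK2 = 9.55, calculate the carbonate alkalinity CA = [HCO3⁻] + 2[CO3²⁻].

[CO2*] = KH · pCO2 = 10^(−1.44) × 2100×10^-6 = 7.625×10^-5 mol/kg
α₀ = 1/(1 + K1/[H⁺] + K1K2/[H⁺]²) = 1/(1 + 10^+1.26 + 10^-1.04) = 0.05185
DIC = [CO2*]/α₀ = 7.625×10^-5 / 0.05185 = 1.471 mmol/kg
CA = (α₁ + 2α₂)·DIC = (0.9434 + 2×0.004728) × 1.471 = 1.40 mmol/kg

CA = 1.40 mmol/kg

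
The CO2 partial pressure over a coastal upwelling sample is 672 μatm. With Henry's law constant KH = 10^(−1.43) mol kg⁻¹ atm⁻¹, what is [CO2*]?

KH = 10^(−1.43) = 3.715×10^-2 mol kg⁻¹ atm⁻¹
[CO2*] = KH · pCO2 = 3.715×10^-2 × 672×10^-6 atm = 2.50×10^-5 mol/kg

[CO2*] = 25.0 μmol/kg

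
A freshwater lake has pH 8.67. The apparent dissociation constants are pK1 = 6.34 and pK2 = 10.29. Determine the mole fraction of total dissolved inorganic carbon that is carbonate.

α₂ = 1 / (1 + [H⁺]/K2 + [H⁺]²/(K1K2)) = 1 / (1 + 10^+1.62 + 10^-0.71)
   = 1 / (1 + 41.687 + 0.19498) = 1/42.882 = 0.02332

α₂ = 0.0233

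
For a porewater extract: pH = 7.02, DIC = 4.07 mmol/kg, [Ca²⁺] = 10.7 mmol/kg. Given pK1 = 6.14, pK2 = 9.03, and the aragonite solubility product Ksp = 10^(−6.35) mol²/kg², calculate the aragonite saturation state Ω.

α₂ = 1 / (1 + [H⁺]/K2 + [H⁺]²/(K1K2)) = 1 / (1 + 10^+2.01 + 10^+1.13)
   = 1 / (1 + 102.33 + 13.490) = 1/116.82 = 0.008560
[CO3²⁻] = α₂ × DIC = 0.008560 × 4.07 = 0.03484 mmol/kg
Ksp = 10^(−6.35) = 4.467×10^-7
Ω = [Ca²⁺][CO3²⁻]/Ksp = (10.7×10^-3)(3.484×10^-5) / 4.467×10^-7 = 0.835

Ω = 0.835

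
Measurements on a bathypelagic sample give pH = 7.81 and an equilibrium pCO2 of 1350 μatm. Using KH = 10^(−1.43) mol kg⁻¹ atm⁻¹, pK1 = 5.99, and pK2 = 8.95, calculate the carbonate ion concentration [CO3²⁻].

[CO3²⁻] = 0.240 mmol/kg

[CO2*] = KH · pCO2 = 10^(−1.43) × 1350×10^-6 = 5.016×10^-5 mol/kg
α₀ = 1/(1 + K1/[H⁺] + K1K2/[H⁺]²) = 1/(1 + 10^+1.82 + 10^+0.68) = 0.01392
DIC = [CO2*]/α₀ = 5.016×10^-5 / 0.01392 = 3.604 mmol/kg
[CO3²⁻] = α₂·DIC; α₂ = 0.06661, so [CO3²⁻] = 0.06661 × 3.604 = 0.240 mmol/kg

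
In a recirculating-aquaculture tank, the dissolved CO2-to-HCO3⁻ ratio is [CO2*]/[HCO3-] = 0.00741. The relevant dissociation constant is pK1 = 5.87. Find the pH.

From K1 = [H⁺][HCO3-]/[CO2*]:  pH = pK1 − log₁₀([CO2*]/[HCO3-])
log₁₀(0.00741) = -2.130
pH = 5.87 − (-2.130) = 8.00

pH = 8.00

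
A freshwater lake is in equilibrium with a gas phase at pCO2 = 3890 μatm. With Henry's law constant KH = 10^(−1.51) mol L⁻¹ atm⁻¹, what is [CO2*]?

KH = 10^(−1.51) = 3.090×10^-2 mol L⁻¹ atm⁻¹
[CO2*] = KH · pCO2 = 3.090×10^-2 × 3890×10^-6 atm = 1.20×10^-4 mol/L

[CO2*] = 120 μmol/L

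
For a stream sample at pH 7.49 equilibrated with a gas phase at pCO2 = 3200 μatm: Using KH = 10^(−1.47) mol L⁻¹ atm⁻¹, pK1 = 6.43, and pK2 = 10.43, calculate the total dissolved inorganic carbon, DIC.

DIC = 1.35 mmol/L

[CO2*] = KH · pCO2 = 10^(−1.47) × 3200×10^-6 = 1.084×10^-4 mol/L
α₀ = 1/(1 + K1/[H⁺] + K1K2/[H⁺]²) = 1/(1 + 10^+1.06 + 10^-1.88) = 0.08003
DIC = [CO2*]/α₀ = 1.084×10^-4 / 0.08003 = 1.35 mmol/L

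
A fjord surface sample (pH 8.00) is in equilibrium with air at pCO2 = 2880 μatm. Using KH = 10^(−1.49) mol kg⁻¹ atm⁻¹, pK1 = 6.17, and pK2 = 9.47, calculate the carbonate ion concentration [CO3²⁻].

[CO3²⁻] = 0.213 mmol/kg

[CO2*] = KH · pCO2 = 10^(−1.49) × 2880×10^-6 = 9.319×10^-5 mol/kg
α₀ = 1/(1 + K1/[H⁺] + K1K2/[H⁺]²) = 1/(1 + 10^+1.83 + 10^+0.36) = 0.01410
DIC = [CO2*]/α₀ = 9.319×10^-5 / 0.01410 = 6.607 mmol/kg
[CO3²⁻] = α₂·DIC; α₂ = 0.03231, so [CO3²⁻] = 0.03231 × 6.607 = 0.213 mmol/kg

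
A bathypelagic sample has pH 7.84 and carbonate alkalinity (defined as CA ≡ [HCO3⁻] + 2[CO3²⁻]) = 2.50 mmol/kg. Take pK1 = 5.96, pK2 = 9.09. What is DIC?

CA = [HCO3⁻] + 2[CO3²⁻] = (α₁ + 2α₂)·DIC
At pH 7.84: [H⁺]/K1 = 10^-1.88 = 0.013183, K2/[H⁺] = 10^-1.25 = 0.056234
α₁ = 1/(1 + 0.013183 + 0.056234) = 1/1.0694 = 0.9351; α₂ = α₁·K2/[H⁺] = 0.05258
α₁ + 2α₂ = 1.0403
DIC = CA / (α₁ + 2α₂) = 2.50 / 1.0403 = 2.40 mmol/kg

DIC = 2.40 mmol/kg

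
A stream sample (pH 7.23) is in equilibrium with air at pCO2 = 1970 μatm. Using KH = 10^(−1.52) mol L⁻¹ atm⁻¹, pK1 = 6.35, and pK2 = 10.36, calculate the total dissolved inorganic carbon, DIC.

DIC = 0.511 mmol/L

[CO2*] = KH · pCO2 = 10^(−1.52) × 1970×10^-6 = 5.949×10^-5 mol/L
α₀ = 1/(1 + K1/[H⁺] + K1K2/[H⁺]²) = 1/(1 + 10^+0.88 + 10^-2.25) = 0.1164
DIC = [CO2*]/α₀ = 5.949×10^-5 / 0.1164 = 0.511 mmol/L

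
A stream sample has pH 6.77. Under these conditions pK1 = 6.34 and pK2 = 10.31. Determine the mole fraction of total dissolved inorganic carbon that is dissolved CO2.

α₀ = 0.271

α₀ = 1 / (1 + K1/[H⁺] + K1K2/[H⁺]²) = 1 / (1 + 10^+0.43 + 10^-3.11)
   = 1 / (1 + 2.6915 + 0.00077625) = 1/3.6923 = 0.2708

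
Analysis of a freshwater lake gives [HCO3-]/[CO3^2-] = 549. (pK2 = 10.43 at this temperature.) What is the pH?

pH = 7.69

From K2 = [H⁺][CO3^2-]/[HCO3-]:  pH = pK2 − log₁₀([HCO3-]/[CO3^2-])
log₁₀(549) = +2.740
pH = 10.43 − (+2.740) = 7.69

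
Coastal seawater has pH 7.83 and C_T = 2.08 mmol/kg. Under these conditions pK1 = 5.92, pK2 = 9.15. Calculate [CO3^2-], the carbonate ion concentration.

[CO3²⁻] = 0.0939 mmol/kg

α₂ = 1 / (1 + [H⁺]/K2 + [H⁺]²/(K1K2)) = 1 / (1 + 10^+1.32 + 10^-0.59)
   = 1 / (1 + 20.893 + 0.25704) = 1/22.150 = 0.04515
[CO3²⁻] = α₂ × DIC = 0.04515 × 2.08 = 0.0939 mmol/kg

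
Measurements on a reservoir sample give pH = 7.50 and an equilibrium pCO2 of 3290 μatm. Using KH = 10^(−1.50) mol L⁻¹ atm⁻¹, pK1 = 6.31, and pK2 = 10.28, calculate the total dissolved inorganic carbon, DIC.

DIC = 1.72 mmol/L

[CO2*] = KH · pCO2 = 10^(−1.50) × 3290×10^-6 = 1.040×10^-4 mol/L
α₀ = 1/(1 + K1/[H⁺] + K1K2/[H⁺]²) = 1/(1 + 10^+1.19 + 10^-1.59) = 0.06056
DIC = [CO2*]/α₀ = 1.040×10^-4 / 0.06056 = 1.72 mmol/L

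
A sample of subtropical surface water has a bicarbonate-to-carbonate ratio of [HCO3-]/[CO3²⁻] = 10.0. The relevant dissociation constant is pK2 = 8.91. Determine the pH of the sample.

pH = 7.91

From K2 = [H⁺][CO3²⁻]/[HCO3-]:  pH = pK2 − log₁₀([HCO3-]/[CO3²⁻])
log₁₀(10.0) = +1.000
pH = 8.91 − (+1.000) = 7.91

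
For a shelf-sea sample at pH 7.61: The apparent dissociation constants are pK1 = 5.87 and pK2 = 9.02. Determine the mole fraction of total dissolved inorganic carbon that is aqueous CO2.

α₀ = 1 / (1 + K1/[H⁺] + K1K2/[H⁺]²) = 1 / (1 + 10^+1.74 + 10^+0.33)
   = 1 / (1 + 54.954 + 2.1380) = 1/58.092 = 0.01721

α₀ = 0.0172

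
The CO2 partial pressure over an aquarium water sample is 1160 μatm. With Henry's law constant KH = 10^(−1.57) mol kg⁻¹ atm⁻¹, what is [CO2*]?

[CO2*] = 31.2 μmol/kg

KH = 10^(−1.57) = 2.692×10^-2 mol kg⁻¹ atm⁻¹
[CO2*] = KH · pCO2 = 2.692×10^-2 × 1160×10^-6 atm = 3.12×10^-5 mol/kg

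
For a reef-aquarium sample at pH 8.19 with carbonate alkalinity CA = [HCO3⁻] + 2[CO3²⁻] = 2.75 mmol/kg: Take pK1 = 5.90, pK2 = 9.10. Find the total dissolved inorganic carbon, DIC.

CA = [HCO3⁻] + 2[CO3²⁻] = (α₁ + 2α₂)·DIC
At pH 8.19: [H⁺]/K1 = 10^-2.29 = 0.0051286, K2/[H⁺] = 10^-0.91 = 0.12303
α₁ = 1/(1 + 0.0051286 + 0.12303) = 1/1.1282 = 0.8864; α₂ = α₁·K2/[H⁺] = 0.1091
α₁ + 2α₂ = 1.1045
DIC = CA / (α₁ + 2α₂) = 2.75 / 1.1045 = 2.49 mmol/kg

DIC = 2.49 mmol/kg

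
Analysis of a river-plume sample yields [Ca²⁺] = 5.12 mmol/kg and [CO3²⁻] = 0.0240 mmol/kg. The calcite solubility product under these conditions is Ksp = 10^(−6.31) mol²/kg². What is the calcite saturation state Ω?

Ksp = 10^(−6.31) = 4.898×10^-7
Ω = [Ca²⁺][CO3²⁻]/Ksp = (5.12×10^-3)(0.0240×10^-3) / 4.898×10^-7 = 0.251

Ω = 0.251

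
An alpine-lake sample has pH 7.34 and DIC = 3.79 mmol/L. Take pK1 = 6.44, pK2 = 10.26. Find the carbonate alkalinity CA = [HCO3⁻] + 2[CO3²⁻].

CA = [HCO3⁻] + 2[CO3²⁻] = (α₁ + 2α₂)·DIC
At pH 7.34: [H⁺]/K1 = 10^-0.90 = 0.12589, K2/[H⁺] = 10^-2.92 = 0.0012023
α₁ = 1/(1 + 0.12589 + 0.0012023) = 1/1.1271 = 0.8872; α₂ = α₁·K2/[H⁺] = 0.001067
α₁ + 2α₂ = 0.8894
CA = 0.8894 × 3.79 = 3.37 mmol/L

CA = 3.37 mmol/L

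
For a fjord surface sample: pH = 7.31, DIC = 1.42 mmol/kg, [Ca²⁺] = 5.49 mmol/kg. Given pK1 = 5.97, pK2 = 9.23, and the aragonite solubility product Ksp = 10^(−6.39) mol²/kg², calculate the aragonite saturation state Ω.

α₂ = 1 / (1 + [H⁺]/K2 + [H⁺]²/(K1K2)) = 1 / (1 + 10^+1.92 + 10^+0.58)
   = 1 / (1 + 83.176 + 3.8019) = 1/87.978 = 0.01137
[CO3²⁻] = α₂ × DIC = 0.01137 × 1.42 = 0.01614 mmol/kg = 16.14 μmol/kg
Ksp = 10^(−6.39) = 4.074×10^-7
Ω = [Ca²⁺][CO3²⁻]/Ksp = (5.49×10^-3)(1.614×10^-5) / 4.074×10^-7 = 0.218

Ω = 0.218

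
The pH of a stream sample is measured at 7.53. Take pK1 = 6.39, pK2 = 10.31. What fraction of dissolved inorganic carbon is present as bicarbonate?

α₁ = 0.931

α₁ = 1 / (1 + [H⁺]/K1 + K2/[H⁺]) = 1 / (1 + 10^-1.14 + 10^-2.78)
   = 1 / (1 + 0.072444 + 0.0016596) = 1/1.0741 = 0.9310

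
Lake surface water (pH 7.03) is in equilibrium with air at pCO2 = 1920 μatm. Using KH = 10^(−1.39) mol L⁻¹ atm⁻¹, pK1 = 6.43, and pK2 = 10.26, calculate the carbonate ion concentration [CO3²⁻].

[CO3²⁻] = 0.183 μmol/L

[CO2*] = KH · pCO2 = 10^(−1.39) × 1920×10^-6 = 7.822×10^-5 mol/L
α₀ = 1/(1 + K1/[H⁺] + K1K2/[H⁺]²) = 1/(1 + 10^+0.60 + 10^-2.63) = 0.2007
DIC = [CO2*]/α₀ = 7.822×10^-5 / 0.2007 = 0.3898 mmol/L
[CO3²⁻] = α₂·DIC; α₂ = 0.0004704, so [CO3²⁻] = 0.0004704 × 0.3898 = 0.000183 mmol/L = 0.183 μmol/L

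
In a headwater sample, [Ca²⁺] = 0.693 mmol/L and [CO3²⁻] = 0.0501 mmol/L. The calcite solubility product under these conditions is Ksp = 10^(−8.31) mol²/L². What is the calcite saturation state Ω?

Ksp = 10^(−8.31) = 4.898×10^-9
Ω = [Ca²⁺][CO3²⁻]/Ksp = (0.693×10^-3)(0.0501×10^-3) / 4.898×10^-9 = 7.09

Ω = 7.09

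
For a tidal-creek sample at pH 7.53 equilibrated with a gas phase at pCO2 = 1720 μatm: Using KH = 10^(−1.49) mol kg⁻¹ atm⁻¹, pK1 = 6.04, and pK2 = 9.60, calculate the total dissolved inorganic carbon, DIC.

DIC = 1.79 mmol/kg

[CO2*] = KH · pCO2 = 10^(−1.49) × 1720×10^-6 = 5.566×10^-5 mol/kg
α₀ = 1/(1 + K1/[H⁺] + K1K2/[H⁺]²) = 1/(1 + 10^+1.49 + 10^-0.58) = 0.03109
DIC = [CO2*]/α₀ = 5.566×10^-5 / 0.03109 = 1.79 mmol/kg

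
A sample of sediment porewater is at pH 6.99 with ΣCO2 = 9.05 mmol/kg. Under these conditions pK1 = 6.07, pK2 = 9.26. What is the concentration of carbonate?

α₂ = 1 / (1 + [H⁺]/K2 + [H⁺]²/(K1K2)) = 1 / (1 + 10^+2.27 + 10^+1.35)
   = 1 / (1 + 186.21 + 22.387) = 1/209.60 = 0.004771
[CO3²⁻] = α₂ × DIC = 0.004771 × 9.05 = 0.0432 mmol/kg

[CO3²⁻] = 0.0432 mmol/kg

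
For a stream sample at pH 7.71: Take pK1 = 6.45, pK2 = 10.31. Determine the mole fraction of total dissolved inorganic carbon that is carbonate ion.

α₂ = 0.00238

α₂ = 1 / (1 + [H⁺]/K2 + [H⁺]²/(K1K2)) = 1 / (1 + 10^+2.60 + 10^+1.34)
   = 1 / (1 + 398.11 + 21.878) = 1/420.98 = 0.002375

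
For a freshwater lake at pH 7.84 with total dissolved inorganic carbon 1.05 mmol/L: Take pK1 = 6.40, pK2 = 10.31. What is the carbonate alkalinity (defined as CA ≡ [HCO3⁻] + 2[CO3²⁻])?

CA = [HCO3⁻] + 2[CO3²⁻] = (α₁ + 2α₂)·DIC
At pH 7.84: [H⁺]/K1 = 10^-1.44 = 0.036308, K2/[H⁺] = 10^-2.47 = 0.0033884
α₁ = 1/(1 + 0.036308 + 0.0033884) = 1/1.0397 = 0.9618; α₂ = α₁·K2/[H⁺] = 0.003259
α₁ + 2α₂ = 0.9683
CA = 0.9683 × 1.05 = 1.02 mmol/L

CA = 1.02 mmol/L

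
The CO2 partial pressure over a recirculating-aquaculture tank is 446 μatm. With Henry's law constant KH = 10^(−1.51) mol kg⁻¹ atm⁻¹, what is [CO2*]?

[CO2*] = 13.8 μmol/kg

KH = 10^(−1.51) = 3.090×10^-2 mol kg⁻¹ atm⁻¹
[CO2*] = KH · pCO2 = 3.090×10^-2 × 446×10^-6 atm = 1.38×10^-5 mol/kg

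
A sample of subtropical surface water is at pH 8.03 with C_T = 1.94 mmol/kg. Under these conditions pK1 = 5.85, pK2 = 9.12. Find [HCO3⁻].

α₁ = 1 / (1 + [H⁺]/K1 + K2/[H⁺]) = 1 / (1 + 10^-2.18 + 10^-1.09)
   = 1 / (1 + 0.0066069 + 0.081283) = 1/1.0879 = 0.9192
[HCO3⁻] = α₁ × DIC = 0.9192 × 1.94 = 1.78 mmol/kg

[HCO3⁻] = 1.78 mmol/kg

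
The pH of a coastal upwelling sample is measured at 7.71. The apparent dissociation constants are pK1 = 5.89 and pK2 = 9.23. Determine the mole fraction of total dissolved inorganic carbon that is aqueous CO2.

α₀ = 1 / (1 + K1/[H⁺] + K1K2/[H⁺]²) = 1 / (1 + 10^+1.82 + 10^+0.30)
   = 1 / (1 + 66.069 + 1.9953) = 1/69.065 = 0.01448

α₀ = 0.0145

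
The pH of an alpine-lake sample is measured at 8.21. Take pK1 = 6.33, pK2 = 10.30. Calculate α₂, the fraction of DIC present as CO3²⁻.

α₂ = 0.00796

α₂ = 1 / (1 + [H⁺]/K2 + [H⁺]²/(K1K2)) = 1 / (1 + 10^+2.09 + 10^+0.21)
   = 1 / (1 + 123.03 + 1.6218) = 1/125.65 = 0.007959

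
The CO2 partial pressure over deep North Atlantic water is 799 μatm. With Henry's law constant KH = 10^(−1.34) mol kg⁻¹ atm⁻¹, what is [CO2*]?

KH = 10^(−1.34) = 4.571×10^-2 mol kg⁻¹ atm⁻¹
[CO2*] = KH · pCO2 = 4.571×10^-2 × 799×10^-6 atm = 3.65×10^-5 mol/kg

[CO2*] = 36.5 μmol/kg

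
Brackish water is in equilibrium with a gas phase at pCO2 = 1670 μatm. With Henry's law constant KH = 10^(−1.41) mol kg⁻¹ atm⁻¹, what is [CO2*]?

[CO2*] = 65.0 μmol/kg

KH = 10^(−1.41) = 3.890×10^-2 mol kg⁻¹ atm⁻¹
[CO2*] = KH · pCO2 = 3.890×10^-2 × 1670×10^-6 atm = 6.50×10^-5 mol/kg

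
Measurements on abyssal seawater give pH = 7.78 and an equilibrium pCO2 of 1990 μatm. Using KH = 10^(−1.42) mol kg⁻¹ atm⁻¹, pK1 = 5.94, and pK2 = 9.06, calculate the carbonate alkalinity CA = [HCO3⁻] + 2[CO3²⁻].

CA = 5.78 mmol/kg

[CO2*] = KH · pCO2 = 10^(−1.42) × 1990×10^-6 = 7.566×10^-5 mol/kg
α₀ = 1/(1 + K1/[H⁺] + K1K2/[H⁺]²) = 1/(1 + 10^+1.84 + 10^+0.56) = 0.01355
DIC = [CO2*]/α₀ = 7.566×10^-5 / 0.01355 = 5.585 mmol/kg
CA = (α₁ + 2α₂)·DIC = (0.9373 + 2×0.04919) × 5.585 = 5.78 mmol/kg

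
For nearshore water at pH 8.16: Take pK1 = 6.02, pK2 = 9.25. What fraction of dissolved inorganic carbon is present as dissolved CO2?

α₀ = 0.00666

α₀ = 1 / (1 + K1/[H⁺] + K1K2/[H⁺]²) = 1 / (1 + 10^+2.14 + 10^+1.05)
   = 1 / (1 + 138.04 + 11.220) = 1/150.26 = 0.006655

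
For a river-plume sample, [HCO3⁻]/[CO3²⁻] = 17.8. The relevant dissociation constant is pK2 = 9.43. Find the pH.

From K2 = [H⁺][CO3²⁻]/[HCO3⁻]:  pH = pK2 − log₁₀([HCO3⁻]/[CO3²⁻])
log₁₀(17.8) = +1.250
pH = 9.43 − (+1.250) = 8.18

pH = 8.18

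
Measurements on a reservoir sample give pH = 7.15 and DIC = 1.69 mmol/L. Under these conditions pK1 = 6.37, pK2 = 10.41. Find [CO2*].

[CO2*] = 0.240 mmol/L

α₀ = 1 / (1 + K1/[H⁺] + K1K2/[H⁺]²) = 1 / (1 + 10^+0.78 + 10^-2.48)
   = 1 / (1 + 6.0256 + 0.0033113) = 1/7.0289 = 0.1423
[CO2*] = α₀ × DIC = 0.1423 × 1.69 = 0.240 mmol/L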